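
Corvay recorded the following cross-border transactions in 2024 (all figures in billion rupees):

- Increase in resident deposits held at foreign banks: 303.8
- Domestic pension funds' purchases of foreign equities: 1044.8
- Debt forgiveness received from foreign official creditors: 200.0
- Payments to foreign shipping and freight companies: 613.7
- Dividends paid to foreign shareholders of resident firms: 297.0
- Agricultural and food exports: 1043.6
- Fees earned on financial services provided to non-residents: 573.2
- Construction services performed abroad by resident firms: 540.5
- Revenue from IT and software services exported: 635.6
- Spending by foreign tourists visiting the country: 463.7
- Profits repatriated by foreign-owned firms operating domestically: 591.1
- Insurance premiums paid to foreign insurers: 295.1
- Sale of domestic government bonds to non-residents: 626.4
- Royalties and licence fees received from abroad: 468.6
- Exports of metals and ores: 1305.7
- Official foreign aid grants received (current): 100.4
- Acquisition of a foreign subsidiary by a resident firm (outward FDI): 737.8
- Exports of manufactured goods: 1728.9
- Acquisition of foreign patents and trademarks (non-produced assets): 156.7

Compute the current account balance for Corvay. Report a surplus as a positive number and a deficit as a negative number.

Goods: 1043.6 + 1728.9 + 1305.7 = 4078.2
Services: 540.5 + 573.2 + 463.7 - 295.1 + 635.6 + 468.6 - 613.7 = 1772.8
Primary income: -591.1 - 297.0 = -888.1
Secondary income: 100.4
Current account = 4078.2 + 1772.8 + (-888.1) + 100.4 = 5063.3
(Excluded from the current account — financial account: increase in resident deposits held at foreign banks 303.8, domestic pension funds' purchases of foreign equities 1044.8, sale of domestic government bonds to non-residents 626.4, acquisition of a foreign subsidiary by a resident firm (outward FDI) 737.8; capital account: debt forgiveness received from foreign official creditors 200.0, acquisition of foreign patents and trademarks (non-produced assets) 156.7.)

5063.3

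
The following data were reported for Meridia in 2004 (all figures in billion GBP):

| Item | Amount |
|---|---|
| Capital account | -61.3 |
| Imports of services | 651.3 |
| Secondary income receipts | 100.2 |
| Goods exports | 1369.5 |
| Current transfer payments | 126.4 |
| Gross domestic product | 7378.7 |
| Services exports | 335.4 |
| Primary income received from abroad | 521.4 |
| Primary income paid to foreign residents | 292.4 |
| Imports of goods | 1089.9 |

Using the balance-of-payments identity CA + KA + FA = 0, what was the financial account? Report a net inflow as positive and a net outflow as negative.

Goods balance = 1369.5 - 1089.9 = 279.6
Services balance = 335.4 - 651.3 = -315.9
Trade balance (goods + services) = 279.6 + (-315.9) = -36.3
Net primary income = 521.4 - 292.4 = 229.0
Net secondary income = 100.2 - 126.4 = -26.2
Current account = -36.3 + 229.0 + (-26.2) = 166.5
Financial account = -(166.5 + (-61.3)) = -105.2

-105.2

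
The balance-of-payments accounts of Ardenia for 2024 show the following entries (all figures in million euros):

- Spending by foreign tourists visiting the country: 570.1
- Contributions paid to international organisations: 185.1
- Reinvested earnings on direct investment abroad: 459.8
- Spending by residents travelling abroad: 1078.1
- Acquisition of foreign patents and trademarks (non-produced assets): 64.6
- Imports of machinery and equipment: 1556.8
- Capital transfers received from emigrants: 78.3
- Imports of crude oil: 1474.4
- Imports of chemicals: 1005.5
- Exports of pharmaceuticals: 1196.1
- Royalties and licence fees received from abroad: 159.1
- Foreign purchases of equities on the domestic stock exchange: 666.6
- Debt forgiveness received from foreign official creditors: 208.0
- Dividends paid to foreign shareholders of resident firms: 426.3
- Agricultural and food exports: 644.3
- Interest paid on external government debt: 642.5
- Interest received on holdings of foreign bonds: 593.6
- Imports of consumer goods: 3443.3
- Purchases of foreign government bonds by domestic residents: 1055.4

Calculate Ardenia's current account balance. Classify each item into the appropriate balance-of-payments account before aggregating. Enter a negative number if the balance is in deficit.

Goods: 644.3 + 1196.1 - 1005.5 - 1474.4 - 3443.3 - 1556.8 = -5639.6
Services: -1078.1 + 159.1 + 570.1 = -348.9
Primary income: 459.8 + 593.6 - 426.3 - 642.5 = -15.4
Secondary income: -185.1
Current account = (-5639.6) + (-348.9) + (-15.4) + (-185.1) = -6189.0
(Excluded from the current account — capital account: acquisition of foreign patents and trademarks (non-produced assets) 64.6, capital transfers received from emigrants 78.3, debt forgiveness received from foreign official creditors 208.0; financial account: foreign purchases of equities on the domestic stock exchange 666.6, purchases of foreign government bonds by domestic residents 1055.4.)

-6189.0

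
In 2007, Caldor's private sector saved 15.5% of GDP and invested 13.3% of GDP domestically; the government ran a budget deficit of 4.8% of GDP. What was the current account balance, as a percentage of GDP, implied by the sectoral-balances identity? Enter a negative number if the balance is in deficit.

By the sectoral-balances identity, CA = (S_private - I) + (T - G).
Private balance = 15.5 - 13.3 = 2.2
Government balance (T - G) = -4.8
CA = 2.2 + (-4.8) = -2.6

-2.6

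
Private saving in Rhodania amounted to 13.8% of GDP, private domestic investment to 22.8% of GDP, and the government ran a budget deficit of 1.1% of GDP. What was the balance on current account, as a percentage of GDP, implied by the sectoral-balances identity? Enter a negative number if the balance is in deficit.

-10.1

By the sectoral-balances identity, CA = (S_private - I) + (T - G).
Private balance = 13.8 - 22.8 = -9.0
Government balance (T - G) = -1.1
CA = -9.0 + (-1.1) = -10.1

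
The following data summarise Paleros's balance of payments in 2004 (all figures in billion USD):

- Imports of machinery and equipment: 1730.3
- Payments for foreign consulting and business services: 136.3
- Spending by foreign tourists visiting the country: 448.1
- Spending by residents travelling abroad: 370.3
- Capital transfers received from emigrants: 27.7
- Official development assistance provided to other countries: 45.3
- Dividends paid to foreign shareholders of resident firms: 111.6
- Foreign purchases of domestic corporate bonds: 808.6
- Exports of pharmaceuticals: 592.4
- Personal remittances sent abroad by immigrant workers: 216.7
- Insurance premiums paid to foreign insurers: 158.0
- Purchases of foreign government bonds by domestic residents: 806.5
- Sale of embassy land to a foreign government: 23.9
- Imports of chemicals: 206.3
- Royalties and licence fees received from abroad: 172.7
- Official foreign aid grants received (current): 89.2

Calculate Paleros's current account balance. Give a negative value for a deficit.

-1672.4

Goods: 592.4 - 206.3 - 1730.3 = -1344.2
Services: -158.0 + 448.1 + 172.7 - 370.3 - 136.3 = -43.8
Primary income: -111.6
Secondary income: -45.3 - 216.7 + 89.2 = -172.8
Current account = (-1344.2) + (-43.8) + (-111.6) + (-172.8) = -1672.4
(Excluded from the current account — capital account: capital transfers received from emigrants 27.7, sale of embassy land to a foreign government 23.9; financial account: foreign purchases of domestic corporate bonds 808.6, purchases of foreign government bonds by domestic residents 806.5.)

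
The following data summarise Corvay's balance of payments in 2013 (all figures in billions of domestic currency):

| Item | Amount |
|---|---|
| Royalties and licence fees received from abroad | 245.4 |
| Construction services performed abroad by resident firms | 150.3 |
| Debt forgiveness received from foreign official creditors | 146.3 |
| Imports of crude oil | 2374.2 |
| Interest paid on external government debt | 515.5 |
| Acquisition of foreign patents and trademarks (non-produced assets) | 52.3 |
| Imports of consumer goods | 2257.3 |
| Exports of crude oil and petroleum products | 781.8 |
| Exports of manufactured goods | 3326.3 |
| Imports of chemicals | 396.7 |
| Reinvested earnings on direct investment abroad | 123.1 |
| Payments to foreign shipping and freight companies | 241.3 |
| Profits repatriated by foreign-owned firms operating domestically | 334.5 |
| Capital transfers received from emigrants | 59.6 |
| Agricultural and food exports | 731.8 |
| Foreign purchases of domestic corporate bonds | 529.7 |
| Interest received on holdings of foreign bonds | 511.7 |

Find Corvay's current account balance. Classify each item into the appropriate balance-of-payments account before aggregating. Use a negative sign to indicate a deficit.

Goods: 3326.3 + 781.8 - 2374.2 - 396.7 + 731.8 - 2257.3 = -188.3
Services: 245.4 - 241.3 + 150.3 = 154.4
Primary income: 511.7 - 515.5 - 334.5 + 123.1 = -215.2
Current account = (-188.3) + 154.4 + (-215.2) = -249.1
(Excluded from the current account — capital account: debt forgiveness received from foreign official creditors 146.3, acquisition of foreign patents and trademarks (non-produced assets) 52.3, capital transfers received from emigrants 59.6; financial account: foreign purchases of domestic corporate bonds 529.7.)

-249.1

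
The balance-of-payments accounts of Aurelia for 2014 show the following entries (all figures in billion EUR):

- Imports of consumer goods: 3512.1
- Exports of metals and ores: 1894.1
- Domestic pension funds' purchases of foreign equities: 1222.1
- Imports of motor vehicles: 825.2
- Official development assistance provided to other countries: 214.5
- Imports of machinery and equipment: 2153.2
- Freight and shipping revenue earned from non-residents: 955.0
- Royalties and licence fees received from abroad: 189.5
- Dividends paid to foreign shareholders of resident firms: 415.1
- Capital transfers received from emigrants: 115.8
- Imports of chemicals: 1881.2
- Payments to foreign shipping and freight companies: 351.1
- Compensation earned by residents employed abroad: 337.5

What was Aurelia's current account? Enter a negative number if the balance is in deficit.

Goods: -825.2 - 2153.2 - 3512.1 + 1894.1 - 1881.2 = -6477.6
Services: 955.0 + 189.5 - 351.1 = 793.4
Primary income: -415.1 + 337.5 = -77.6
Secondary income: -214.5
Current account = (-6477.6) + 793.4 + (-77.6) + (-214.5) = -5976.3
(Excluded from the current account — financial account: domestic pension funds' purchases of foreign equities 1222.1; capital account: capital transfers received from emigrants 115.8.)

-5976.3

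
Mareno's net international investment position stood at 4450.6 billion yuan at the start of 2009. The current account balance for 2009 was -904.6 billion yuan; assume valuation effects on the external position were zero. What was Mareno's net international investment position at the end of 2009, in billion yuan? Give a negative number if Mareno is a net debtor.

With no valuation effects, change in NIIP = current account = -904.6
End-of-year NIIP = 4450.6 + (-904.6) = 3546.0

3546.0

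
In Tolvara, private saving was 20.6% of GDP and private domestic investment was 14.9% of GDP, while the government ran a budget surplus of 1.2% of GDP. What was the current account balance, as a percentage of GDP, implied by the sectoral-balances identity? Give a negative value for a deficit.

By the sectoral-balances identity, CA = (S_private - I) + (T - G).
Private balance = 20.6 - 14.9 = 5.7
Government balance (T - G) = 1.2
CA = 5.7 + 1.2 = 6.9

6.9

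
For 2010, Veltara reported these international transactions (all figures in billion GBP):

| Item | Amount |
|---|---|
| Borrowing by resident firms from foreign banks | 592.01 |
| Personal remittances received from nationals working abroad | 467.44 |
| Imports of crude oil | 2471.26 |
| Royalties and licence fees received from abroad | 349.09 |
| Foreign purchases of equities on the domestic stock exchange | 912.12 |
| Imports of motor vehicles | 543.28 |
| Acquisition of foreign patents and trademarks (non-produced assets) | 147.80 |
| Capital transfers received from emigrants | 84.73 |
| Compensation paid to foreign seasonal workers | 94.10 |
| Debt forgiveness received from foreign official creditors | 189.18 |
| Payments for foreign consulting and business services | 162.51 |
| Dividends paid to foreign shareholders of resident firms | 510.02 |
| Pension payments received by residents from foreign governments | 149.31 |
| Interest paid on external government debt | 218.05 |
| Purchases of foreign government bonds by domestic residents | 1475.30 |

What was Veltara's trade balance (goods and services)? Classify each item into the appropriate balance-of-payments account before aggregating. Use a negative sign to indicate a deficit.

Goods: -2471.26 - 543.28 = -3014.54
Services: 349.09 - 162.51 = 186.58
Trade balance = -3014.54 + 186.58 = -2827.96
(Excluded from the trade balance — financial account: borrowing by resident firms from foreign banks 592.01, foreign purchases of equities on the domestic stock exchange 912.12, purchases of foreign government bonds by domestic residents 1475.30; secondary income: personal remittances received from nationals working abroad 467.44, pension payments received by residents from foreign governments 149.31; capital account: acquisition of foreign patents and trademarks (non-produced assets) 147.80, capital transfers received from emigrants 84.73, debt forgiveness received from foreign official creditors 189.18; primary income: compensation paid to foreign seasonal workers 94.10, dividends paid to foreign shareholders of resident firms 510.02, interest paid on external government debt 218.05.)

-2827.96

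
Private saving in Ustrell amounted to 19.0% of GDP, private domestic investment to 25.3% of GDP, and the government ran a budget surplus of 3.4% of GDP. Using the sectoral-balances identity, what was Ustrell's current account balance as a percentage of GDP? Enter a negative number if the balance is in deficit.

By the sectoral-balances identity, CA = (S_private - I) + (T - G).
Private balance = 19.0 - 25.3 = -6.3
Government balance (T - G) = 3.4
CA = -6.3 + 3.4 = -2.9

-2.9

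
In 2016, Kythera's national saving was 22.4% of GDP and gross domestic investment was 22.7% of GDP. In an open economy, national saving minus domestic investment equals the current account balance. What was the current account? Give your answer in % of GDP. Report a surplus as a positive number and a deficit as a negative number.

-0.3

S - I = CA (net lending to the rest of the world).
CA = S - I = 22.4 - 22.7 = -0.3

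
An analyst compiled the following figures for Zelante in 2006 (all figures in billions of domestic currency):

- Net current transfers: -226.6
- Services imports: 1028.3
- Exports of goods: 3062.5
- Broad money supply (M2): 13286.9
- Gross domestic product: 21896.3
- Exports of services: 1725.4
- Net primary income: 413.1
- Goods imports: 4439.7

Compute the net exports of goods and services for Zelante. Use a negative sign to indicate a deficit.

Goods balance = 3062.5 - 4439.7 = -1377.2
Services balance = 1725.4 - 1028.3 = 697.1
Trade balance (goods + services) = -1377.2 + 697.1 = -680.1

-680.1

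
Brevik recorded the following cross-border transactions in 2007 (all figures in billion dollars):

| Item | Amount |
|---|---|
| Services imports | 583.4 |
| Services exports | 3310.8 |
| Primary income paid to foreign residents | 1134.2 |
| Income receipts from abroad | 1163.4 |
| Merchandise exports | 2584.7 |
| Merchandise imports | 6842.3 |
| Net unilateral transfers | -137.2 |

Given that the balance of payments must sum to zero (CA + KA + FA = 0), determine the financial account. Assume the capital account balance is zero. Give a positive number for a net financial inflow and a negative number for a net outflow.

Goods balance = 2584.7 - 6842.3 = -4257.6
Services balance = 3310.8 - 583.4 = 2727.4
Trade balance (goods + services) = -4257.6 + 2727.4 = -1530.2
Net primary income = 1163.4 - 1134.2 = 29.2
Net secondary income = -137.2
Current account = -1530.2 + 29.2 + (-137.2) = -1638.2
Financial account = -(-1638.2) = 1638.2

1638.2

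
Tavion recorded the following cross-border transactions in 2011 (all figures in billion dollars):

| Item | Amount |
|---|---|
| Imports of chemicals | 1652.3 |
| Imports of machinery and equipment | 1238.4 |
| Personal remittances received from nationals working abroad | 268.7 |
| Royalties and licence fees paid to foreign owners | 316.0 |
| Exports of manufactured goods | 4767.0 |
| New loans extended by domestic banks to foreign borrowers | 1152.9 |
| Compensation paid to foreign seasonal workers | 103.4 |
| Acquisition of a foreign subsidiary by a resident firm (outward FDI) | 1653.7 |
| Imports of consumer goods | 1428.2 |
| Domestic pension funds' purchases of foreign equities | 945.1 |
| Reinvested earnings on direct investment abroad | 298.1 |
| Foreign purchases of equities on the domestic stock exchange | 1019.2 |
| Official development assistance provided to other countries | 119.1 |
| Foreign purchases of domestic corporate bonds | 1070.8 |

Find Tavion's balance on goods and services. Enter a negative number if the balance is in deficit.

132.1

Goods: -1652.3 - 1428.2 - 1238.4 + 4767.0 = 448.1
Services: -316.0
Trade balance = 448.1 + (-316.0) = 132.1
(Excluded from the trade balance — secondary income: personal remittances received from nationals working abroad 268.7, official development assistance provided to other countries 119.1; financial account: new loans extended by domestic banks to foreign borrowers 1152.9, acquisition of a foreign subsidiary by a resident firm (outward FDI) 1653.7, domestic pension funds' purchases of foreign equities 945.1, foreign purchases of equities on the domestic stock exchange 1019.2, foreign purchases of domestic corporate bonds 1070.8; primary income: compensation paid to foreign seasonal workers 103.4, reinvested earnings on direct investment abroad 298.1.)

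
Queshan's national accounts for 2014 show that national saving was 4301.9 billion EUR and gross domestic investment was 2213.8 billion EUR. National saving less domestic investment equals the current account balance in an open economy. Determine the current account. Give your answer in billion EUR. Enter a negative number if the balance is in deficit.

CA = S - I = 4301.9 - 2213.8 = 2088.1

2088.1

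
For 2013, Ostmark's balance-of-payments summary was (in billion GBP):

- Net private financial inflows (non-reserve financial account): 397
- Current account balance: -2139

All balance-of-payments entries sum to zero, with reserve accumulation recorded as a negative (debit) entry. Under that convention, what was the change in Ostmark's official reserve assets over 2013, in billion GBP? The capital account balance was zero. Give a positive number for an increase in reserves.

Official reserve transactions balance = -((-2139) + 397) = 1742
An accumulation of reserves is recorded as a debit (negative entry), so the change in the stock of reserves is the negative of that balance.
Change in official reserves = -(1742) = -1742

-1742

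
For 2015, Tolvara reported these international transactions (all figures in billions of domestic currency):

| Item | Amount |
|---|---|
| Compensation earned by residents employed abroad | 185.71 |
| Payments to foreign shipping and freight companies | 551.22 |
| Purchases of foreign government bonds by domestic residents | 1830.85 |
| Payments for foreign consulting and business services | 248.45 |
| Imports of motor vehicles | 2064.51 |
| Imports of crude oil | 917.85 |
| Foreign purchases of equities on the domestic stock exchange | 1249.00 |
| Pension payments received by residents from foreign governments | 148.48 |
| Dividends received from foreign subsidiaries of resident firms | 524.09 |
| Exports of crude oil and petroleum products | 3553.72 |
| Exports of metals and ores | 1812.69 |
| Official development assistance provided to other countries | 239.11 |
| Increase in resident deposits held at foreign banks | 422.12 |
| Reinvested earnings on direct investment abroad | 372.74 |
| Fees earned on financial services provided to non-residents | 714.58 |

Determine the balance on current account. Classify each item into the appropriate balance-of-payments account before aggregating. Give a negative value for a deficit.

3290.87

Goods: -2064.51 - 917.85 + 3553.72 + 1812.69 = 2384.05
Services: 714.58 - 248.45 - 551.22 = -85.09
Primary income: 185.71 + 524.09 + 372.74 = 1082.54
Secondary income: -239.11 + 148.48 = -90.63
Current account = 2384.05 + (-85.09) + 1082.54 + (-90.63) = 3290.87
(Excluded from the current account — financial account: purchases of foreign government bonds by domestic residents 1830.85, foreign purchases of equities on the domestic stock exchange 1249.00, increase in resident deposits held at foreign banks 422.12.)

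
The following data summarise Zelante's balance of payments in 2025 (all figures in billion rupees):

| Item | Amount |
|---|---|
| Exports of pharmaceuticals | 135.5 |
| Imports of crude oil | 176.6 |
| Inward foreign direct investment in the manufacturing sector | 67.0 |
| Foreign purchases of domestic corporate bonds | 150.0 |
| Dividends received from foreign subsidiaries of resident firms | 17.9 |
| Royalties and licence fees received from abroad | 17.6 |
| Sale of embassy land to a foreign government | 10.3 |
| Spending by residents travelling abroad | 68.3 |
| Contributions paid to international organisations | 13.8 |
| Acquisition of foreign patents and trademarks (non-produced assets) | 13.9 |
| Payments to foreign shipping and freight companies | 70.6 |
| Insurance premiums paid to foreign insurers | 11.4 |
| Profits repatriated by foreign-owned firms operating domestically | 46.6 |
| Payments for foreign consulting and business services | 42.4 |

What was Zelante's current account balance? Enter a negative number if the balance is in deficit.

-258.7

Goods: -176.6 + 135.5 = -41.1
Services: -42.4 - 68.3 - 11.4 + 17.6 - 70.6 = -175.1
Primary income: 17.9 - 46.6 = -28.7
Secondary income: -13.8
Current account = (-41.1) + (-175.1) + (-28.7) + (-13.8) = -258.7
(Excluded from the current account — financial account: inward foreign direct investment in the manufacturing sector 67.0, foreign purchases of domestic corporate bonds 150.0; capital account: sale of embassy land to a foreign government 10.3, acquisition of foreign patents and trademarks (non-produced assets) 13.9.)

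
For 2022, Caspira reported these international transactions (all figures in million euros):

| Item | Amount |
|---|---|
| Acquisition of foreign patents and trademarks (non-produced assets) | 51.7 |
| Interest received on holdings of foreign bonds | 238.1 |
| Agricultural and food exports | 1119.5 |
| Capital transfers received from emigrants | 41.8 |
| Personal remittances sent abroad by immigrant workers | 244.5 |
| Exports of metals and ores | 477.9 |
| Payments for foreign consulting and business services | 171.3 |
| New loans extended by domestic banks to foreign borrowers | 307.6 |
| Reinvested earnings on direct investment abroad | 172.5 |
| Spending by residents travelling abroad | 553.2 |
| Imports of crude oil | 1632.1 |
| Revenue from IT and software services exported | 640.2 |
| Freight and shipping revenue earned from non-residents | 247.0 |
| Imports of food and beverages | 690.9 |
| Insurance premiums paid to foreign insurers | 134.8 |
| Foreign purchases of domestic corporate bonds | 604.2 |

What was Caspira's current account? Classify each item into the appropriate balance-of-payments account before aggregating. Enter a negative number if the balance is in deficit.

Goods: -690.9 - 1632.1 + 1119.5 + 477.9 = -725.6
Services: -553.2 - 134.8 + 247.0 - 171.3 + 640.2 = 27.9
Primary income: 238.1 + 172.5 = 410.6
Secondary income: -244.5
Current account = (-725.6) + 27.9 + 410.6 + (-244.5) = -531.6
(Excluded from the current account — capital account: acquisition of foreign patents and trademarks (non-produced assets) 51.7, capital transfers received from emigrants 41.8; financial account: new loans extended by domestic banks to foreign borrowers 307.6, foreign purchases of domestic corporate bonds 604.2.)

-531.6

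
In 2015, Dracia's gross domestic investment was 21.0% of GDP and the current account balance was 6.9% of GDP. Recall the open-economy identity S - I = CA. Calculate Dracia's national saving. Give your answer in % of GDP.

27.9

S = I + CA = 21.0 + 6.9 = 27.9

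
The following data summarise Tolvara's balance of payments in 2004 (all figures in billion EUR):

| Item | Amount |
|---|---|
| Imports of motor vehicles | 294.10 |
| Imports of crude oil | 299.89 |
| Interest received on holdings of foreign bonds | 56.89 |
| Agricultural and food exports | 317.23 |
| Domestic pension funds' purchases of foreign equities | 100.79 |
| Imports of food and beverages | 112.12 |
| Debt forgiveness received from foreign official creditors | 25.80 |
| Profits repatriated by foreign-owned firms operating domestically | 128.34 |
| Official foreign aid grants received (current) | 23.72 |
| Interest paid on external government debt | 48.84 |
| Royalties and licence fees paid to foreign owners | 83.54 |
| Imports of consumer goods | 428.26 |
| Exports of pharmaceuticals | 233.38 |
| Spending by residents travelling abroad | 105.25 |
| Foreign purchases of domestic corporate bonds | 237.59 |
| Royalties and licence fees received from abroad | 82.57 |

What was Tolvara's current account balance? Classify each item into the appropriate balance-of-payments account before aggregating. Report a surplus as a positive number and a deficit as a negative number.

-786.55

Goods: 317.23 + 233.38 - 299.89 - 294.10 - 112.12 - 428.26 = -583.76
Services: -83.54 + 82.57 - 105.25 = -106.22
Primary income: -128.34 - 48.84 + 56.89 = -120.29
Secondary income: 23.72
Current account = (-583.76) + (-106.22) + (-120.29) + 23.72 = -786.55
(Excluded from the current account — financial account: domestic pension funds' purchases of foreign equities 100.79, foreign purchases of domestic corporate bonds 237.59; capital account: debt forgiveness received from foreign official creditors 25.80.)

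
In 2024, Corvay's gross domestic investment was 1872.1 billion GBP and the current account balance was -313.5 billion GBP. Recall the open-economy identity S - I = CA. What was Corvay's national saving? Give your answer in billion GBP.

1558.6

S = I + CA = 1872.1 + (-313.5) = 1558.6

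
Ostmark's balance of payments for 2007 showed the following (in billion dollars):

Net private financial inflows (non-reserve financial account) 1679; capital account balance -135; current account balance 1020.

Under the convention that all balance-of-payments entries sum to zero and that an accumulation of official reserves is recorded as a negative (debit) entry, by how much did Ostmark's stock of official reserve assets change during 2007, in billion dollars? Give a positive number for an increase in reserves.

Official reserve transactions balance = -(1020 + (-135) + 1679) = -2564
An accumulation of reserves is recorded as a debit (negative entry), so the change in the stock of reserves is the negative of that balance.
Change in official reserves = -(-2564) = 2564

2564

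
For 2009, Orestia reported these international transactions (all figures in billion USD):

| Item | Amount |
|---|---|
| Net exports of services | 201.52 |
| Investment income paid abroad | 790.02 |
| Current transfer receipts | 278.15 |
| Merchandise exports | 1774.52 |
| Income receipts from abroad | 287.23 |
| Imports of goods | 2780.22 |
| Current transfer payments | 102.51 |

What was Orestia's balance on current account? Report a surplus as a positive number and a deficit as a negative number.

Goods balance = 1774.52 - 2780.22 = -1005.70
Services balance = 201.52
Trade balance (goods + services) = -1005.70 + 201.52 = -804.18
Net primary income = 287.23 - 790.02 = -502.79
Net secondary income = 278.15 - 102.51 = 175.64
Current account = -804.18 + (-502.79) + 175.64 = -1131.33

-1131.33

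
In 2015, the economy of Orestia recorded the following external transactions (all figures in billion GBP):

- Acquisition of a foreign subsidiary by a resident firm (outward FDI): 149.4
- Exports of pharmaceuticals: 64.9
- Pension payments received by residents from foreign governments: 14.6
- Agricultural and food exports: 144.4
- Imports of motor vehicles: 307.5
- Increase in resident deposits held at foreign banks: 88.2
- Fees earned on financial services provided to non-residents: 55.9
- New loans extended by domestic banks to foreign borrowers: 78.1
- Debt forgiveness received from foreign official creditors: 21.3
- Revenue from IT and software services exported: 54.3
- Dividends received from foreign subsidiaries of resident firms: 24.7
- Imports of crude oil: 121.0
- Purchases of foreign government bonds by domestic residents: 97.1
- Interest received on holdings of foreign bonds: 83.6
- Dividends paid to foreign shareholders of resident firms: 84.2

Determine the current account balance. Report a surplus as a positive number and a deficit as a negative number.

-70.3

Goods: -121.0 + 64.9 - 307.5 + 144.4 = -219.2
Services: 54.3 + 55.9 = 110.2
Primary income: -84.2 + 83.6 + 24.7 = 24.1
Secondary income: 14.6
Current account = (-219.2) + 110.2 + 24.1 + 14.6 = -70.3
(Excluded from the current account — financial account: acquisition of a foreign subsidiary by a resident firm (outward FDI) 149.4, increase in resident deposits held at foreign banks 88.2, new loans extended by domestic banks to foreign borrowers 78.1, purchases of foreign government bonds by domestic residents 97.1; capital account: debt forgiveness received from foreign official creditors 21.3.)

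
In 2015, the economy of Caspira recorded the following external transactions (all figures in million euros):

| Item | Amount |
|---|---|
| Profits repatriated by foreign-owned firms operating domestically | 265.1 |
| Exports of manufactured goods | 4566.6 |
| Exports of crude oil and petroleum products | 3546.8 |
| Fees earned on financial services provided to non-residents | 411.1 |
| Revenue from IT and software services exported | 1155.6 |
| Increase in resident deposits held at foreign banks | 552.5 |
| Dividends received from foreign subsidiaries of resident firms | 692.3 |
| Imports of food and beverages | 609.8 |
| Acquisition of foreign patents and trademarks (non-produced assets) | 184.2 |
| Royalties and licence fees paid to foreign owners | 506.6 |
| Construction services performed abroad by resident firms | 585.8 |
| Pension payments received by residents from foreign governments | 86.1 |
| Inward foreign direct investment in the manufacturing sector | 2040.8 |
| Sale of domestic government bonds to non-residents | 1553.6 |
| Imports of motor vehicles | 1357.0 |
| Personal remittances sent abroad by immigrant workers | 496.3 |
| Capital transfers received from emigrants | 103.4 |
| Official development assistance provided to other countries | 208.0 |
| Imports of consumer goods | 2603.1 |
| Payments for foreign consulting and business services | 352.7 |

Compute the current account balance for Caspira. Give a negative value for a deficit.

Goods: -1357.0 - 609.8 - 2603.1 + 4566.6 + 3546.8 = 3543.5
Services: -352.7 + 411.1 + 1155.6 + 585.8 - 506.6 = 1293.2
Primary income: 692.3 - 265.1 = 427.2
Secondary income: 86.1 - 208.0 - 496.3 = -618.2
Current account = 3543.5 + 1293.2 + 427.2 + (-618.2) = 4645.7
(Excluded from the current account — financial account: increase in resident deposits held at foreign banks 552.5, inward foreign direct investment in the manufacturing sector 2040.8, sale of domestic government bonds to non-residents 1553.6; capital account: acquisition of foreign patents and trademarks (non-produced assets) 184.2, capital transfers received from emigrants 103.4.)

4645.7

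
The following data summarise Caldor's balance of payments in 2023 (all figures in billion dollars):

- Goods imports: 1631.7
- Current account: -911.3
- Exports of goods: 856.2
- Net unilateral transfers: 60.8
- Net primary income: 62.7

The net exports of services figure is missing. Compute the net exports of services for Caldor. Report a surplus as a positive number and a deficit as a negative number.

-259.3

Current account = goods balance + services balance + net primary income + net secondary income
Sum of the known components = -652.0
Net exports of services = CA - (known components) = -911.3 - (-652.0) = -259.3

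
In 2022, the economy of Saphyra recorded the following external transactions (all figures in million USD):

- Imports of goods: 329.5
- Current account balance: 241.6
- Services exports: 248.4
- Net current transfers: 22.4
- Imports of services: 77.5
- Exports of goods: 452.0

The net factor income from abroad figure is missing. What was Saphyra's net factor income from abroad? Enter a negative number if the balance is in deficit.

-74.2

Current account = goods balance + services balance + net primary income + net secondary income
Sum of the known components = 315.8
Net factor income from abroad = CA - (known components) = 241.6 - 315.8 = -74.2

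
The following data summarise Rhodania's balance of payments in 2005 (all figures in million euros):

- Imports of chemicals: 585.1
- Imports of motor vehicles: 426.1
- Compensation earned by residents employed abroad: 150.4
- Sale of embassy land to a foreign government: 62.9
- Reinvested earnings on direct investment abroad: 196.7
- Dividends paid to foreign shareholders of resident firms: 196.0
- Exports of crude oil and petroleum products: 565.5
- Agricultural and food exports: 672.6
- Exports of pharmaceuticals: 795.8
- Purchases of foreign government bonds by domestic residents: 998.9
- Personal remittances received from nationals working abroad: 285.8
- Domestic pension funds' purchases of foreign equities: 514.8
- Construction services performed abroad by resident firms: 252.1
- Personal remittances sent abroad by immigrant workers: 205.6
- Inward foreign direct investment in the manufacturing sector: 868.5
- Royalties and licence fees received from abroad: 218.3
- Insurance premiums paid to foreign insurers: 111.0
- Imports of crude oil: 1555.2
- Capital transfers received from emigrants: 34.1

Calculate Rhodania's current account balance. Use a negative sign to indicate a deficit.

58.2

Goods: -585.1 + 795.8 - 1555.2 + 672.6 - 426.1 + 565.5 = -532.5
Services: 218.3 - 111.0 + 252.1 = 359.4
Primary income: 150.4 + 196.7 - 196.0 = 151.1
Secondary income: -205.6 + 285.8 = 80.2
Current account = (-532.5) + 359.4 + 151.1 + 80.2 = 58.2
(Excluded from the current account — capital account: sale of embassy land to a foreign government 62.9, capital transfers received from emigrants 34.1; financial account: purchases of foreign government bonds by domestic residents 998.9, domestic pension funds' purchases of foreign equities 514.8, inward foreign direct investment in the manufacturing sector 868.5.)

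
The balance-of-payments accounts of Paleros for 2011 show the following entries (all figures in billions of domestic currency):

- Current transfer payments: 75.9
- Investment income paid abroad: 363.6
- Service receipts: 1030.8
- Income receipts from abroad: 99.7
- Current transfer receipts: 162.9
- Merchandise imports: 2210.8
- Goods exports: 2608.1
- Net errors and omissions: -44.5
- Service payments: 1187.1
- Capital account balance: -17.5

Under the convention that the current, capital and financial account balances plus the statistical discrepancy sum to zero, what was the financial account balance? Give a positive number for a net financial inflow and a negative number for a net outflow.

Goods balance = 2608.1 - 2210.8 = 397.3
Services balance = 1030.8 - 1187.1 = -156.3
Trade balance (goods + services) = 397.3 + (-156.3) = 241.0
Net primary income = 99.7 - 363.6 = -263.9
Net secondary income = 162.9 - 75.9 = 87.0
Current account = 241.0 + (-263.9) + 87.0 = 64.1
Financial account = -(64.1 + (-17.5) + (-44.5)) = -2.1

-2.1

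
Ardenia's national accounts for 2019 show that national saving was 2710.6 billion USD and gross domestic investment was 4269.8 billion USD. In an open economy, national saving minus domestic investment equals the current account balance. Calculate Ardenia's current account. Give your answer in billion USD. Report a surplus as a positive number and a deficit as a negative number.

CA = S - I = 2710.6 - 4269.8 = -1559.2

-1559.2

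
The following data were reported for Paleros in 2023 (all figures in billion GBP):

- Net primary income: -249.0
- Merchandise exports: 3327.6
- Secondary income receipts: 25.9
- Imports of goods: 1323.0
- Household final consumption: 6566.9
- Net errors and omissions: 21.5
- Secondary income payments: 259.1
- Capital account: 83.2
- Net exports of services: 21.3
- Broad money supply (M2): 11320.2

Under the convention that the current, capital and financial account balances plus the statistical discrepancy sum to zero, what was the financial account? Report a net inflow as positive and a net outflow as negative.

-1648.4

Goods balance = 3327.6 - 1323.0 = 2004.6
Services balance = 21.3
Trade balance (goods + services) = 2004.6 + 21.3 = 2025.9
Net primary income = -249.0
Net secondary income = 25.9 - 259.1 = -233.2
Current account = 2025.9 + (-249.0) + (-233.2) = 1543.7
Financial account = -(1543.7 + 83.2 + 21.5) = -1648.4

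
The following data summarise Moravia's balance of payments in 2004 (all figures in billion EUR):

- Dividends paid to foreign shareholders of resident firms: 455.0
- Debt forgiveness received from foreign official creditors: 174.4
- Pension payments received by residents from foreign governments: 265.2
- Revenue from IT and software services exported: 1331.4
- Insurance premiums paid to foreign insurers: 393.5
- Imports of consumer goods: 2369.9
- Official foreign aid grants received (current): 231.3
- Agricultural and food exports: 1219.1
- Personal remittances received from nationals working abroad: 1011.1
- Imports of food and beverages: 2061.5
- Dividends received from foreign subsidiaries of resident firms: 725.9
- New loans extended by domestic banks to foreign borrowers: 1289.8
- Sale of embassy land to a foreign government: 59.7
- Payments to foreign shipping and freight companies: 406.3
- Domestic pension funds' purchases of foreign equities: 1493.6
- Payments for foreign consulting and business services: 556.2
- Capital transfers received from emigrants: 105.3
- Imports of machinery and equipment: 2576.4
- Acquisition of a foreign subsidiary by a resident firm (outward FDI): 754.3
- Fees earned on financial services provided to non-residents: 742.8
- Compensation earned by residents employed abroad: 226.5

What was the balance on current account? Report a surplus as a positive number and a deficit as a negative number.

Goods: -2576.4 - 2369.9 - 2061.5 + 1219.1 = -5788.7
Services: 1331.4 - 393.5 - 406.3 + 742.8 - 556.2 = 718.2
Primary income: 725.9 - 455.0 + 226.5 = 497.4
Secondary income: 1011.1 + 265.2 + 231.3 = 1507.6
Current account = (-5788.7) + 718.2 + 497.4 + 1507.6 = -3065.5
(Excluded from the current account — capital account: debt forgiveness received from foreign official creditors 174.4, sale of embassy land to a foreign government 59.7, capital transfers received from emigrants 105.3; financial account: new loans extended by domestic banks to foreign borrowers 1289.8, domestic pension funds' purchases of foreign equities 1493.6, acquisition of a foreign subsidiary by a resident firm (outward FDI) 754.3.)

-3065.5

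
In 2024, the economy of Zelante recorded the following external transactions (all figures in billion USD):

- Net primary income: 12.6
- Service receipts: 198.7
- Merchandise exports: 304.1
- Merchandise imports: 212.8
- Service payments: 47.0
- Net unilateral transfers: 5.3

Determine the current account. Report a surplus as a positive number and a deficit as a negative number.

260.9

Goods balance = 304.1 - 212.8 = 91.3
Services balance = 198.7 - 47.0 = 151.7
Trade balance (goods + services) = 91.3 + 151.7 = 243.0
Net primary income = 12.6
Net secondary income = 5.3
Current account = 243.0 + 12.6 + 5.3 = 260.9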